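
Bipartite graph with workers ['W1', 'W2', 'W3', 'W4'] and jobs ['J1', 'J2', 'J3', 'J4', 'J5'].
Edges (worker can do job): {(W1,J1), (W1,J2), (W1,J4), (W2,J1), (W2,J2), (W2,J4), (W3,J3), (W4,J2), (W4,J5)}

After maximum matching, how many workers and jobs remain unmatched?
Unmatched: 0 workers, 1 jobs

Maximum matching size: 4
Workers: 4 total, 4 matched, 0 unmatched
Jobs: 5 total, 4 matched, 1 unmatched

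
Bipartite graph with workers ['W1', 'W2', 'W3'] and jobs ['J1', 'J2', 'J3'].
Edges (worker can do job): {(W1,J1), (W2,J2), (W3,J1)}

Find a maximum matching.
Matching: {(W2,J2), (W3,J1)}

Maximum matching (size 2):
  W2 → J2
  W3 → J1

Each worker is assigned to at most one job, and each job to at most one worker.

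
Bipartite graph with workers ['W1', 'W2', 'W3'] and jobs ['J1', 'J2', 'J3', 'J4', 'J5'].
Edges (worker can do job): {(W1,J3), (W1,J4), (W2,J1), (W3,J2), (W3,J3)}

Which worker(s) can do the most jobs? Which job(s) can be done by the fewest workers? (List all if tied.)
Most versatile: W1, W3 (2 jobs); Least covered: J5 (0 workers)

Worker degrees (jobs they can do): W1:2, W2:1, W3:2
Job degrees (workers who can do it): J1:1, J2:1, J3:2, J4:1, J5:0

Maximum worker degree is 2, achieved by: W1, W3
Minimum job degree is 0, achieved by: J5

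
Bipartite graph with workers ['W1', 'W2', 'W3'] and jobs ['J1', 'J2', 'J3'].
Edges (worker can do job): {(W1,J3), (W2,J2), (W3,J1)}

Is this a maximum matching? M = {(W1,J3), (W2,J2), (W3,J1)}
Yes, size 3 is maximum

Proposed matching has size 3.
Maximum matching size for this graph: 3.

This is a maximum matching.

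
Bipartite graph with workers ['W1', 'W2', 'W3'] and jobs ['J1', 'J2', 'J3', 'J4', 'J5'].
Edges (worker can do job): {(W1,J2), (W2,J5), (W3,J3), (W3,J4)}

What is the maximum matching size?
Maximum matching size = 3

Maximum matching: {(W1,J2), (W2,J5), (W3,J3)}
Size: 3

This assigns 3 workers to 3 distinct jobs.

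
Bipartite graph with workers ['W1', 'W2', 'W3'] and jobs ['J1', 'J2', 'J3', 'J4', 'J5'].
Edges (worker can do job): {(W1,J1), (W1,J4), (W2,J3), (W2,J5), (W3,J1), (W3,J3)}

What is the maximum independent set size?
Maximum independent set = 5

By König's theorem:
- Min vertex cover = Max matching = 3
- Max independent set = Total vertices - Min vertex cover
- Max independent set = 8 - 3 = 5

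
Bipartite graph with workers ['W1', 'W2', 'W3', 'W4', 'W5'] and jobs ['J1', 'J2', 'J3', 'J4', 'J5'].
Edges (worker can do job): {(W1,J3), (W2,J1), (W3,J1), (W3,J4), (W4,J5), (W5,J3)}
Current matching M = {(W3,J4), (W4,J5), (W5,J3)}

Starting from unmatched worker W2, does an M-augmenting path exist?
Yes: W2 → J1

An M-augmenting path alternates non-matching / matching edges, starting and ending at unmatched vertices.
Path: W2 → J1
(J1 is unmatched in M, so the path is augmenting.)
Flipping edges along this path would increase |M| from 3 to 4.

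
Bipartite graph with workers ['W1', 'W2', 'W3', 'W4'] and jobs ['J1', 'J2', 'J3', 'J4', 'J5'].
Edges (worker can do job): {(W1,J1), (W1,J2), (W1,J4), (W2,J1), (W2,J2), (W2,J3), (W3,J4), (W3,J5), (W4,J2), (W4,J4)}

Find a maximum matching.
Matching: {(W1,J1), (W2,J2), (W3,J5), (W4,J4)}

Maximum matching (size 4):
  W1 → J1
  W2 → J2
  W3 → J5
  W4 → J4

Each worker is assigned to at most one job, and each job to at most one worker.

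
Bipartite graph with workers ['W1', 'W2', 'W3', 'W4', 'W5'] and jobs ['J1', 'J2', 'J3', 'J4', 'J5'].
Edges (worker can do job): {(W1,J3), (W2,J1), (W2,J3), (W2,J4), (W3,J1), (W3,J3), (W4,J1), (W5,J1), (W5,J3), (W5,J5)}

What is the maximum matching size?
Maximum matching size = 4

Maximum matching: {(W1,J3), (W2,J4), (W3,J1), (W5,J5)}
Size: 4

This assigns 4 workers to 4 distinct jobs.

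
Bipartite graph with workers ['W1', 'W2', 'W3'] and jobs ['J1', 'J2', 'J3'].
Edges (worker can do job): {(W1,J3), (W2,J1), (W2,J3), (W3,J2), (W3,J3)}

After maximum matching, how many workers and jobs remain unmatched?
Unmatched: 0 workers, 0 jobs

Maximum matching size: 3
Workers: 3 total, 3 matched, 0 unmatched
Jobs: 3 total, 3 matched, 0 unmatched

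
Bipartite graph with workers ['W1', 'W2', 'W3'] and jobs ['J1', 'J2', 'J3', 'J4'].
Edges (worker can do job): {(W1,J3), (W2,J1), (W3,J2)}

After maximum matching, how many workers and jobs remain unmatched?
Unmatched: 0 workers, 1 jobs

Maximum matching size: 3
Workers: 3 total, 3 matched, 0 unmatched
Jobs: 4 total, 3 matched, 1 unmatched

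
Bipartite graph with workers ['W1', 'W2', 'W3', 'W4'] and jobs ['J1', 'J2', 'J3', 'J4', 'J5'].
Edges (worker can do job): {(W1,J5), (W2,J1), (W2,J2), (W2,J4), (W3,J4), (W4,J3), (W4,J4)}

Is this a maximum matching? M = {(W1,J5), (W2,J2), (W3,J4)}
No, size 3 is not maximum

Proposed matching has size 3.
Maximum matching size for this graph: 4.

This is NOT maximum - can be improved to size 4.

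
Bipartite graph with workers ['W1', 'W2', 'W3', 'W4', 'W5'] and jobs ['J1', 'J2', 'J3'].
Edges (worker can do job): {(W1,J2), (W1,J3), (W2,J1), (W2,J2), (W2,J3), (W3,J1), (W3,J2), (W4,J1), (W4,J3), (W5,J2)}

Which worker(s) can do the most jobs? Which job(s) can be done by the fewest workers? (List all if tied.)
Most versatile: W2 (3 jobs); Least covered: J1, J3 (3 workers)

Worker degrees (jobs they can do): W1:2, W2:3, W3:2, W4:2, W5:1
Job degrees (workers who can do it): J1:3, J2:4, J3:3

Maximum worker degree is 3, achieved by: W2
Minimum job degree is 3, achieved by: J1, J3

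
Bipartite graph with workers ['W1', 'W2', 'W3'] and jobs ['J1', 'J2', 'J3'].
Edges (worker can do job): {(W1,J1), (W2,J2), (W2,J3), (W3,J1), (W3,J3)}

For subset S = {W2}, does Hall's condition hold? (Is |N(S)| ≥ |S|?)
Yes: |N(S)| = 2, |S| = 1

Subset S = {W2}
Neighbors N(S) = {J2, J3}

|N(S)| = 2, |S| = 1
Hall's condition: |N(S)| ≥ |S| is satisfied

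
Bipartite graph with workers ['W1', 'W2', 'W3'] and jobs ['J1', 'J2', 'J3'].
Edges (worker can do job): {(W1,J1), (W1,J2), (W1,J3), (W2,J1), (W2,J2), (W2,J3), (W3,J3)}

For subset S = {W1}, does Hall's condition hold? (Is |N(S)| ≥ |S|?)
Yes: |N(S)| = 3, |S| = 1

Subset S = {W1}
Neighbors N(S) = {J1, J2, J3}

|N(S)| = 3, |S| = 1
Hall's condition: |N(S)| ≥ |S| is satisfied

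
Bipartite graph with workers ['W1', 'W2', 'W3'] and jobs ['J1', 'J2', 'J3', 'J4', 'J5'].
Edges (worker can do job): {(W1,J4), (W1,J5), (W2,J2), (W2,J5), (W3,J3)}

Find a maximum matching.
Matching: {(W1,J5), (W2,J2), (W3,J3)}

Maximum matching (size 3):
  W1 → J5
  W2 → J2
  W3 → J3

Each worker is assigned to at most one job, and each job to at most one worker.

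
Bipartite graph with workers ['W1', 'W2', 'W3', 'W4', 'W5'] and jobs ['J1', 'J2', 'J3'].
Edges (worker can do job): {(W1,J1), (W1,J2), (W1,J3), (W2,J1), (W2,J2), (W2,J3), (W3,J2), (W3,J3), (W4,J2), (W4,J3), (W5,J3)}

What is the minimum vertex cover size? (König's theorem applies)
Minimum vertex cover size = 3

By König's theorem: in bipartite graphs,
min vertex cover = max matching = 3

Maximum matching has size 3, so minimum vertex cover also has size 3.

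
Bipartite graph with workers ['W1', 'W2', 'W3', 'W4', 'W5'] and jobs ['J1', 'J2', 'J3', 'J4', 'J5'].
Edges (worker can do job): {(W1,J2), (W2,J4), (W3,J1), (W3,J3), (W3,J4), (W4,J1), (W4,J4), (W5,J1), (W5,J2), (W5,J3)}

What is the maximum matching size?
Maximum matching size = 4

Maximum matching: {(W1,J2), (W3,J1), (W4,J4), (W5,J3)}
Size: 4

This assigns 4 workers to 4 distinct jobs.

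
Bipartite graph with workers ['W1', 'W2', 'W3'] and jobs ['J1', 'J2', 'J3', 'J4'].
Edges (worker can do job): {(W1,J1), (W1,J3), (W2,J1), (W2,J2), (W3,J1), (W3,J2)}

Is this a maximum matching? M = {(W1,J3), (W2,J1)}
No, size 2 is not maximum

Proposed matching has size 2.
Maximum matching size for this graph: 3.

This is NOT maximum - can be improved to size 3.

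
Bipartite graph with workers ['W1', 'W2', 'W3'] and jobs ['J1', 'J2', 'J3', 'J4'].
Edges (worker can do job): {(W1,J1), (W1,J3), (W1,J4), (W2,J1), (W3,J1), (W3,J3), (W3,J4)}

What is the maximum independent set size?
Maximum independent set = 4

By König's theorem:
- Min vertex cover = Max matching = 3
- Max independent set = Total vertices - Min vertex cover
- Max independent set = 7 - 3 = 4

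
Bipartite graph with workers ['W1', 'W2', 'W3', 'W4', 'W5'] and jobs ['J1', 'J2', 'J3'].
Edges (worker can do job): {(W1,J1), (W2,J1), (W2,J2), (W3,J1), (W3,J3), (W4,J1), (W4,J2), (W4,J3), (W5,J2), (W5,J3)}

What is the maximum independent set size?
Maximum independent set = 5

By König's theorem:
- Min vertex cover = Max matching = 3
- Max independent set = Total vertices - Min vertex cover
- Max independent set = 8 - 3 = 5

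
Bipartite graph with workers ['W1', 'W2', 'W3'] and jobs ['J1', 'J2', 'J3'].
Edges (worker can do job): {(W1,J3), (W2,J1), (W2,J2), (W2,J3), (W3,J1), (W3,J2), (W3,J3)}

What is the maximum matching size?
Maximum matching size = 3

Maximum matching: {(W1,J3), (W2,J2), (W3,J1)}
Size: 3

This assigns 3 workers to 3 distinct jobs.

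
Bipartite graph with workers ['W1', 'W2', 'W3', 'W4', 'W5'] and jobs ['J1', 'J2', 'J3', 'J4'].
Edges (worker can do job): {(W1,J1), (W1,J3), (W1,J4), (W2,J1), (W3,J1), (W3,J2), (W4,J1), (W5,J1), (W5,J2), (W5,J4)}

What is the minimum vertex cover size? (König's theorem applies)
Minimum vertex cover size = 4

By König's theorem: in bipartite graphs,
min vertex cover = max matching = 4

Maximum matching has size 4, so minimum vertex cover also has size 4.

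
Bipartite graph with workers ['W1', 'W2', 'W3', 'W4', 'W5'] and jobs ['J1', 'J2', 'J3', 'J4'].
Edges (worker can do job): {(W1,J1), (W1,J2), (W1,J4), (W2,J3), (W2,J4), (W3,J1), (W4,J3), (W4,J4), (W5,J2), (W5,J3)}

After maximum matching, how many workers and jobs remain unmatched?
Unmatched: 1 workers, 0 jobs

Maximum matching size: 4
Workers: 5 total, 4 matched, 1 unmatched
Jobs: 4 total, 4 matched, 0 unmatched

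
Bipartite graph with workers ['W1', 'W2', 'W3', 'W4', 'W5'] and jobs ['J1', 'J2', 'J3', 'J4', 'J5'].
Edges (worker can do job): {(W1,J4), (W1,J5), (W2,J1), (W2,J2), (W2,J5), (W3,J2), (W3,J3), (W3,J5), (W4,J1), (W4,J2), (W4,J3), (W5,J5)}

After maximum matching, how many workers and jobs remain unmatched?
Unmatched: 0 workers, 0 jobs

Maximum matching size: 5
Workers: 5 total, 5 matched, 0 unmatched
Jobs: 5 total, 5 matched, 0 unmatched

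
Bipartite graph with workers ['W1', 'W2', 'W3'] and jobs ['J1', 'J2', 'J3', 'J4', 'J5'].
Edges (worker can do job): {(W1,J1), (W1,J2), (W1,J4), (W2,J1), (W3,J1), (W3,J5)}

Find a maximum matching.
Matching: {(W1,J2), (W2,J1), (W3,J5)}

Maximum matching (size 3):
  W1 → J2
  W2 → J1
  W3 → J5

Each worker is assigned to at most one job, and each job to at most one worker.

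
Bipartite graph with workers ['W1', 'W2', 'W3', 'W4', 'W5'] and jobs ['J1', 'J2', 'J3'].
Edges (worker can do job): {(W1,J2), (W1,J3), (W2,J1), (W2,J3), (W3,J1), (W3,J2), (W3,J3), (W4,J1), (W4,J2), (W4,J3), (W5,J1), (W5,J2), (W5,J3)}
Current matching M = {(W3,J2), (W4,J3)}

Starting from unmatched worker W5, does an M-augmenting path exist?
Yes: W5 → J1

An M-augmenting path alternates non-matching / matching edges, starting and ending at unmatched vertices.
Path: W5 → J1
(J1 is unmatched in M, so the path is augmenting.)
Flipping edges along this path would increase |M| from 2 to 3.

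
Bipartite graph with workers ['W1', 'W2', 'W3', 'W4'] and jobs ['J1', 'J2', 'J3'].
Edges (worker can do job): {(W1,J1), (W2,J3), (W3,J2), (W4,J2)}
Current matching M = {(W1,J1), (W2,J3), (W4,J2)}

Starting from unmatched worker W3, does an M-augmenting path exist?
No augmenting path from W3

Alternating search from W3 reaches jobs: {J2}.
Every reachable job is already matched in M, and following those matched edges back to workers exposes no further unvisited jobs.
No M-augmenting path from W3 exists.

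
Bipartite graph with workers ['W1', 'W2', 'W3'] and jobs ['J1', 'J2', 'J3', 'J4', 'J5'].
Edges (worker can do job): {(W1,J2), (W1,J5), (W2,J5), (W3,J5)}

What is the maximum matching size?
Maximum matching size = 2

Maximum matching: {(W1,J2), (W3,J5)}
Size: 2

This assigns 2 workers to 2 distinct jobs.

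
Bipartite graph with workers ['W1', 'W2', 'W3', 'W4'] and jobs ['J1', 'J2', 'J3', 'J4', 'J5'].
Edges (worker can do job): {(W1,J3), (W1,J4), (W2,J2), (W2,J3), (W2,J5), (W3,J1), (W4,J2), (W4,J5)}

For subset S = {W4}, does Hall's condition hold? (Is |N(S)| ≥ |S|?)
Yes: |N(S)| = 2, |S| = 1

Subset S = {W4}
Neighbors N(S) = {J2, J5}

|N(S)| = 2, |S| = 1
Hall's condition: |N(S)| ≥ |S| is satisfied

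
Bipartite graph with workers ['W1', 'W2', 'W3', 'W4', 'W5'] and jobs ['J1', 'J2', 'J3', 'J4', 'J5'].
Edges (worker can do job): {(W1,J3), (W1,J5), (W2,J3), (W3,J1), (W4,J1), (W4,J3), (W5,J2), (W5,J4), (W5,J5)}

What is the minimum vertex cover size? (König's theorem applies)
Minimum vertex cover size = 4

By König's theorem: in bipartite graphs,
min vertex cover = max matching = 4

Maximum matching has size 4, so minimum vertex cover also has size 4.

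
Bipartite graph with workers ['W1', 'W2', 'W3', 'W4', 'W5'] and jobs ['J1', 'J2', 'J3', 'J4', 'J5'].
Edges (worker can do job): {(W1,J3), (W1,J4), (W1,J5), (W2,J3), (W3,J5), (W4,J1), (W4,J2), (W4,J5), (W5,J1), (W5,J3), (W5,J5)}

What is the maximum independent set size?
Maximum independent set = 5

By König's theorem:
- Min vertex cover = Max matching = 5
- Max independent set = Total vertices - Min vertex cover
- Max independent set = 10 - 5 = 5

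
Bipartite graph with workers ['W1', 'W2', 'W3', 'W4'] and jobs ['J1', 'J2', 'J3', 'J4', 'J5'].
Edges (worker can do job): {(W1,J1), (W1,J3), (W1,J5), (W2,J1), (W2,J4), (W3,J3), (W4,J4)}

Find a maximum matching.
Matching: {(W1,J5), (W2,J1), (W3,J3), (W4,J4)}

Maximum matching (size 4):
  W1 → J5
  W2 → J1
  W3 → J3
  W4 → J4

Each worker is assigned to at most one job, and each job to at most one worker.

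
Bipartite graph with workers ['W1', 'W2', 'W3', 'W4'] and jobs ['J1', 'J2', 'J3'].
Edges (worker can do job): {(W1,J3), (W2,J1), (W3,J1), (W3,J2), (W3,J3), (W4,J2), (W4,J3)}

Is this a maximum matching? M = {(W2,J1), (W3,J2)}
No, size 2 is not maximum

Proposed matching has size 2.
Maximum matching size for this graph: 3.

This is NOT maximum - can be improved to size 3.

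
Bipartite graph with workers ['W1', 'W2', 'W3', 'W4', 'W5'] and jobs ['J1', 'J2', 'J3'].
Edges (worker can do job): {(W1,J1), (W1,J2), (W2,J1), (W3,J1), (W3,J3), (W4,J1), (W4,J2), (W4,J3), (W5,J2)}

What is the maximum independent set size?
Maximum independent set = 5

By König's theorem:
- Min vertex cover = Max matching = 3
- Max independent set = Total vertices - Min vertex cover
- Max independent set = 8 - 3 = 5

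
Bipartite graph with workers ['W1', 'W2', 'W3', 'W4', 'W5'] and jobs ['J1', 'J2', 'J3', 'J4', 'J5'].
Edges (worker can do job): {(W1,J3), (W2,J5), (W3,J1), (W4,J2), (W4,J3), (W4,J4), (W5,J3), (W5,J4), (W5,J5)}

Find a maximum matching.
Matching: {(W1,J3), (W2,J5), (W3,J1), (W4,J2), (W5,J4)}

Maximum matching (size 5):
  W1 → J3
  W2 → J5
  W3 → J1
  W4 → J2
  W5 → J4

Each worker is assigned to at most one job, and each job to at most one worker.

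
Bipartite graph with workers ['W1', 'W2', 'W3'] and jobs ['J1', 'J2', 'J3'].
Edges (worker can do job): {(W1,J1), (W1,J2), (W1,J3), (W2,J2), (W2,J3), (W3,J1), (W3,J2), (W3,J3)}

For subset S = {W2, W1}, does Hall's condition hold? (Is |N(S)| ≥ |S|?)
Yes: |N(S)| = 3, |S| = 2

Subset S = {W2, W1}
Neighbors N(S) = {J1, J2, J3}

|N(S)| = 3, |S| = 2
Hall's condition: |N(S)| ≥ |S| is satisfied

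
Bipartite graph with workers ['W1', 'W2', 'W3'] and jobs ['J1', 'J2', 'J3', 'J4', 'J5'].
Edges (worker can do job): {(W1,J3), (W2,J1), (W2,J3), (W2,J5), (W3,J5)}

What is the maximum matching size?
Maximum matching size = 3

Maximum matching: {(W1,J3), (W2,J1), (W3,J5)}
Size: 3

This assigns 3 workers to 3 distinct jobs.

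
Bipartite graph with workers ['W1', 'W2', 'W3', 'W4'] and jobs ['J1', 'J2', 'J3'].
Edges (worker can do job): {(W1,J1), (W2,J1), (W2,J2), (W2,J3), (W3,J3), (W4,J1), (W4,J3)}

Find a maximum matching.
Matching: {(W2,J2), (W3,J3), (W4,J1)}

Maximum matching (size 3):
  W2 → J2
  W3 → J3
  W4 → J1

Each worker is assigned to at most one job, and each job to at most one worker.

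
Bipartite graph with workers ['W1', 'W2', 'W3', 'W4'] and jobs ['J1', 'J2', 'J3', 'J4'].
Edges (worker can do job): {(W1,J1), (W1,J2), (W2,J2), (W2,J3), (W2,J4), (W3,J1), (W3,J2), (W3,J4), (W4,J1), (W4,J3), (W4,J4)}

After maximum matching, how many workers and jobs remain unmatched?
Unmatched: 0 workers, 0 jobs

Maximum matching size: 4
Workers: 4 total, 4 matched, 0 unmatched
Jobs: 4 total, 4 matched, 0 unmatched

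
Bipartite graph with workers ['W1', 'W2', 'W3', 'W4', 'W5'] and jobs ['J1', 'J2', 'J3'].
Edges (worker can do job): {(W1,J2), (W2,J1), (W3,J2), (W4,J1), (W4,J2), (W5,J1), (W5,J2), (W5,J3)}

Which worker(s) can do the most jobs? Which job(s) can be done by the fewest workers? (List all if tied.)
Most versatile: W5 (3 jobs); Least covered: J3 (1 workers)

Worker degrees (jobs they can do): W1:1, W2:1, W3:1, W4:2, W5:3
Job degrees (workers who can do it): J1:3, J2:4, J3:1

Maximum worker degree is 3, achieved by: W5
Minimum job degree is 1, achieved by: J3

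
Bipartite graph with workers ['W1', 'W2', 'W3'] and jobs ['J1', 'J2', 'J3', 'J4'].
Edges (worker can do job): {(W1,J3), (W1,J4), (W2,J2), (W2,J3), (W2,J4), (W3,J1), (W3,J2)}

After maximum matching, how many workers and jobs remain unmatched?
Unmatched: 0 workers, 1 jobs

Maximum matching size: 3
Workers: 3 total, 3 matched, 0 unmatched
Jobs: 4 total, 3 matched, 1 unmatched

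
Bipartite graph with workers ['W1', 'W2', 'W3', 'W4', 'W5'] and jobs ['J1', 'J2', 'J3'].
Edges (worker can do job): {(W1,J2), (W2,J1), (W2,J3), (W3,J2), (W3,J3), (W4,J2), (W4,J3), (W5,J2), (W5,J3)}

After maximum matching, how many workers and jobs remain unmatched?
Unmatched: 2 workers, 0 jobs

Maximum matching size: 3
Workers: 5 total, 3 matched, 2 unmatched
Jobs: 3 total, 3 matched, 0 unmatched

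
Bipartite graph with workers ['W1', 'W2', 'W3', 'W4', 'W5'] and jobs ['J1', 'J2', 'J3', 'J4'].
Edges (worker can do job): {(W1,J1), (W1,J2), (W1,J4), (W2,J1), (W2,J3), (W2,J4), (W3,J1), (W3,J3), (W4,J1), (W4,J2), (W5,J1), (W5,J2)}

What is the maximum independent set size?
Maximum independent set = 5

By König's theorem:
- Min vertex cover = Max matching = 4
- Max independent set = Total vertices - Min vertex cover
- Max independent set = 9 - 4 = 5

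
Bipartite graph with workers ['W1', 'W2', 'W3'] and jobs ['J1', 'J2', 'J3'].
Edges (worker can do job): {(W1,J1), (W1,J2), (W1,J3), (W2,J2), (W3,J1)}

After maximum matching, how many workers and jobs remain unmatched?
Unmatched: 0 workers, 0 jobs

Maximum matching size: 3
Workers: 3 total, 3 matched, 0 unmatched
Jobs: 3 total, 3 matched, 0 unmatched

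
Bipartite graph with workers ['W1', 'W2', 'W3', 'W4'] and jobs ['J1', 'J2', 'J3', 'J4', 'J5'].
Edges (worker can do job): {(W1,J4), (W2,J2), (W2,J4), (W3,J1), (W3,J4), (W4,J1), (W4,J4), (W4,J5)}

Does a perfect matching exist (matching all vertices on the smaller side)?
Yes, perfect matching exists (size 4)

Perfect matching: {(W1,J4), (W2,J2), (W3,J1), (W4,J5)}
All 4 vertices on the smaller side are matched.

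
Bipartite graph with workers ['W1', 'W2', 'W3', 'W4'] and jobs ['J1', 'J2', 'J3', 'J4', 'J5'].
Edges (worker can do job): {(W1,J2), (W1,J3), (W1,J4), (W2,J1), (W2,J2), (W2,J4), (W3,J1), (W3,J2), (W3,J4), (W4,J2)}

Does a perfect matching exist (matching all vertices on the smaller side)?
Yes, perfect matching exists (size 4)

Perfect matching: {(W1,J3), (W2,J1), (W3,J4), (W4,J2)}
All 4 vertices on the smaller side are matched.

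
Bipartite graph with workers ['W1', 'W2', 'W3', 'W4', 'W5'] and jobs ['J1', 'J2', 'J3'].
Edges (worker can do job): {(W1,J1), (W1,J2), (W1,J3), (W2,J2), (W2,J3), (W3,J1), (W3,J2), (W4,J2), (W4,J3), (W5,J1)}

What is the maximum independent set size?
Maximum independent set = 5

By König's theorem:
- Min vertex cover = Max matching = 3
- Max independent set = Total vertices - Min vertex cover
- Max independent set = 8 - 3 = 5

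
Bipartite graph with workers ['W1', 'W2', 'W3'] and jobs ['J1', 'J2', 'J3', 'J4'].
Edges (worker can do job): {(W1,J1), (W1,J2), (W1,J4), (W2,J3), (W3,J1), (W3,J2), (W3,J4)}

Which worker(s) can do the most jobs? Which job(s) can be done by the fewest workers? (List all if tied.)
Most versatile: W1, W3 (3 jobs); Least covered: J3 (1 workers)

Worker degrees (jobs they can do): W1:3, W2:1, W3:3
Job degrees (workers who can do it): J1:2, J2:2, J3:1, J4:2

Maximum worker degree is 3, achieved by: W1, W3
Minimum job degree is 1, achieved by: J3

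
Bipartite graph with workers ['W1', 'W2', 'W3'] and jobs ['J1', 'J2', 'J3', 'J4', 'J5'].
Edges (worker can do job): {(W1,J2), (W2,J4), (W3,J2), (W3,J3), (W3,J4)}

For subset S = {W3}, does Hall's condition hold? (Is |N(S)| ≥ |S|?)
Yes: |N(S)| = 3, |S| = 1

Subset S = {W3}
Neighbors N(S) = {J2, J3, J4}

|N(S)| = 3, |S| = 1
Hall's condition: |N(S)| ≥ |S| is satisfied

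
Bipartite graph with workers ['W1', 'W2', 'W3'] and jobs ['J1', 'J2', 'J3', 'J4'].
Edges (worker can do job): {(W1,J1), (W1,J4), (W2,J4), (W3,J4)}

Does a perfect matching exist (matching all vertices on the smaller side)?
No, maximum matching has size 2 < 3

Maximum matching has size 2, need 3 for perfect matching.
Unmatched workers: ['W2']
Unmatched jobs: ['J3', 'J2']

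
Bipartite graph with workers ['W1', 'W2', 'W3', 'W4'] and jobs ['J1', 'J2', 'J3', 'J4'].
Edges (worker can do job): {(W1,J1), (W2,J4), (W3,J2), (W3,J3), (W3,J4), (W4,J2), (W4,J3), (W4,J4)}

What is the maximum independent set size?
Maximum independent set = 4

By König's theorem:
- Min vertex cover = Max matching = 4
- Max independent set = Total vertices - Min vertex cover
- Max independent set = 8 - 4 = 4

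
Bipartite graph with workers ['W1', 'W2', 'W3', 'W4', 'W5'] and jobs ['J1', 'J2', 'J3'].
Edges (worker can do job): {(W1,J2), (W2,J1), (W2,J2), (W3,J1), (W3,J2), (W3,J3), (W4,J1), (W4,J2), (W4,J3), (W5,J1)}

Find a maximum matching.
Matching: {(W3,J3), (W4,J2), (W5,J1)}

Maximum matching (size 3):
  W3 → J3
  W4 → J2
  W5 → J1

Each worker is assigned to at most one job, and each job to at most one worker.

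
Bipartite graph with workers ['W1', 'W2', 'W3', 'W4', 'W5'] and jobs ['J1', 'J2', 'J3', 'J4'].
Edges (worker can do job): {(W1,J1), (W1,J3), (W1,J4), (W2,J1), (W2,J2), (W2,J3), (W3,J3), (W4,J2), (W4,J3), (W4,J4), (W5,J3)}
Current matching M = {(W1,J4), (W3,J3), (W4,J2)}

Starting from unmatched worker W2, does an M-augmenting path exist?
Yes: W2 → J2 → W4 → J4 → W1 → J1

An M-augmenting path alternates non-matching / matching edges, starting and ending at unmatched vertices.
Path: W2 → J2 → W4 → J4 → W1 → J1
(J1 is unmatched in M, so the path is augmenting.)
Flipping edges along this path would increase |M| from 3 to 4.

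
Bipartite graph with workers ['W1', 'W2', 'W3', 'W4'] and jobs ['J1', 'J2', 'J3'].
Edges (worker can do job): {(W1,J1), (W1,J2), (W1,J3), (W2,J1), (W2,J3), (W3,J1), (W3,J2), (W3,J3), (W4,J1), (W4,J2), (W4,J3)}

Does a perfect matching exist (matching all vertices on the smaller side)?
Yes, perfect matching exists (size 3)

Perfect matching: {(W1,J1), (W3,J3), (W4,J2)}
All 3 vertices on the smaller side are matched.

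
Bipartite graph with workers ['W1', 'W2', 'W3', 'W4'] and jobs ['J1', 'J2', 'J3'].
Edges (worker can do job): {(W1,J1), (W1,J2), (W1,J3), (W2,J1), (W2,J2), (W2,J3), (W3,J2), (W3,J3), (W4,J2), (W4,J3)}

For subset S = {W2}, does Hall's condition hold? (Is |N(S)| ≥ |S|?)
Yes: |N(S)| = 3, |S| = 1

Subset S = {W2}
Neighbors N(S) = {J1, J2, J3}

|N(S)| = 3, |S| = 1
Hall's condition: |N(S)| ≥ |S| is satisfied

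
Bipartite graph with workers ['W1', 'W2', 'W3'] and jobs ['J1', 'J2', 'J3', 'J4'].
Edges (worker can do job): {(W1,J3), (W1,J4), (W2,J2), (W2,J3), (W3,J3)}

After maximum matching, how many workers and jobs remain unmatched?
Unmatched: 0 workers, 1 jobs

Maximum matching size: 3
Workers: 3 total, 3 matched, 0 unmatched
Jobs: 4 total, 3 matched, 1 unmatched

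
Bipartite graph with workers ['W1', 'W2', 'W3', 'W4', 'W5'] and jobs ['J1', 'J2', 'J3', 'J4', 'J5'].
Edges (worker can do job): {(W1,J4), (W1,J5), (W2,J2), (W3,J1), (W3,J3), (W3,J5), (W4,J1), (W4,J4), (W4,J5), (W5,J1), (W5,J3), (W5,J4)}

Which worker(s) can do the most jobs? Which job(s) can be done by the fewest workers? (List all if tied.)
Most versatile: W3, W4, W5 (3 jobs); Least covered: J2 (1 workers)

Worker degrees (jobs they can do): W1:2, W2:1, W3:3, W4:3, W5:3
Job degrees (workers who can do it): J1:3, J2:1, J3:2, J4:3, J5:3

Maximum worker degree is 3, achieved by: W3, W4, W5
Minimum job degree is 1, achieved by: J2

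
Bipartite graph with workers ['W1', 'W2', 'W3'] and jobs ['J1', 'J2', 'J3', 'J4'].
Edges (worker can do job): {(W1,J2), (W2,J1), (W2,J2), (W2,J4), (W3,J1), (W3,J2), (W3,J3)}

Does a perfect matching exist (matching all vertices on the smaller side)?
Yes, perfect matching exists (size 3)

Perfect matching: {(W1,J2), (W2,J1), (W3,J3)}
All 3 vertices on the smaller side are matched.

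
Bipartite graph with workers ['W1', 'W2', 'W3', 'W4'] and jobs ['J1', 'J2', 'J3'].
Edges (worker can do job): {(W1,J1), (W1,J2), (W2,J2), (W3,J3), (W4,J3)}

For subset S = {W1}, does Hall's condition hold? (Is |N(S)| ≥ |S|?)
Yes: |N(S)| = 2, |S| = 1

Subset S = {W1}
Neighbors N(S) = {J1, J2}

|N(S)| = 2, |S| = 1
Hall's condition: |N(S)| ≥ |S| is satisfied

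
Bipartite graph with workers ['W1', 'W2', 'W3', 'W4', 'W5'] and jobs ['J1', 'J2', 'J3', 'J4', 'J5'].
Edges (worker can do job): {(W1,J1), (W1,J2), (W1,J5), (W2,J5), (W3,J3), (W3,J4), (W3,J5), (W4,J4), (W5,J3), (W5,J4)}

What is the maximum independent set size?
Maximum independent set = 6

By König's theorem:
- Min vertex cover = Max matching = 4
- Max independent set = Total vertices - Min vertex cover
- Max independent set = 10 - 4 = 6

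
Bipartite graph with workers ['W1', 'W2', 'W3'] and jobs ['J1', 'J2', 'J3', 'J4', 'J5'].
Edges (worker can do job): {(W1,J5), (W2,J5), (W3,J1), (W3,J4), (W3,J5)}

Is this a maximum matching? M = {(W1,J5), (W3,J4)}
Yes, size 2 is maximum

Proposed matching has size 2.
Maximum matching size for this graph: 2.

This is a maximum matching.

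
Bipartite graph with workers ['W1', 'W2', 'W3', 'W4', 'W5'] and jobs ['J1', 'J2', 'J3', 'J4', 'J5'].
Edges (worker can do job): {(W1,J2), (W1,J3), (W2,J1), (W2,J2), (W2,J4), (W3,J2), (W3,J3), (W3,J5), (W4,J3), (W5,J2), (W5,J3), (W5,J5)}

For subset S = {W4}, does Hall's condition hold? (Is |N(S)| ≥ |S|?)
Yes: |N(S)| = 1, |S| = 1

Subset S = {W4}
Neighbors N(S) = {J3}

|N(S)| = 1, |S| = 1
Hall's condition: |N(S)| ≥ |S| is satisfied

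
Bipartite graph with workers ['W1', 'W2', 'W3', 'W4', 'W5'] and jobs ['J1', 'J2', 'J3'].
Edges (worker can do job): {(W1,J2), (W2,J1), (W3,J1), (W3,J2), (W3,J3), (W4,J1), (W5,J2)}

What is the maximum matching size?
Maximum matching size = 3

Maximum matching: {(W3,J3), (W4,J1), (W5,J2)}
Size: 3

This assigns 3 workers to 3 distinct jobs.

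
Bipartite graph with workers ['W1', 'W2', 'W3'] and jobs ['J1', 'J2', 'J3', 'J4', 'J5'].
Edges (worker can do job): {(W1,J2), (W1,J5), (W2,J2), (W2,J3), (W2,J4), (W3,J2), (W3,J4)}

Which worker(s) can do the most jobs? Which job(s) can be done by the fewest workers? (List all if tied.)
Most versatile: W2 (3 jobs); Least covered: J1 (0 workers)

Worker degrees (jobs they can do): W1:2, W2:3, W3:2
Job degrees (workers who can do it): J1:0, J2:3, J3:1, J4:2, J5:1

Maximum worker degree is 3, achieved by: W2
Minimum job degree is 0, achieved by: J1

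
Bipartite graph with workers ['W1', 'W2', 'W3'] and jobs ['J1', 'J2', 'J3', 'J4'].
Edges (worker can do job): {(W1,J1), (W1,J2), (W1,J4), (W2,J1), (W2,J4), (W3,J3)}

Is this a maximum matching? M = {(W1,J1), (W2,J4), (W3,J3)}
Yes, size 3 is maximum

Proposed matching has size 3.
Maximum matching size for this graph: 3.

This is a maximum matching.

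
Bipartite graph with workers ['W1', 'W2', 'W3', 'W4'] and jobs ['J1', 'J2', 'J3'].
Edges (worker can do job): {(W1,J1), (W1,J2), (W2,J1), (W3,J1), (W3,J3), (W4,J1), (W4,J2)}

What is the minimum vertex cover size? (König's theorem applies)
Minimum vertex cover size = 3

By König's theorem: in bipartite graphs,
min vertex cover = max matching = 3

Maximum matching has size 3, so minimum vertex cover also has size 3.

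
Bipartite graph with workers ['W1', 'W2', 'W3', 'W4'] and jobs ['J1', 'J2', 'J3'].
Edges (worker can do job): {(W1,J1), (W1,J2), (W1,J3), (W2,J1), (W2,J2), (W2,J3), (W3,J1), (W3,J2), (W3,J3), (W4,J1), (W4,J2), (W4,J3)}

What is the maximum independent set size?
Maximum independent set = 4

By König's theorem:
- Min vertex cover = Max matching = 3
- Max independent set = Total vertices - Min vertex cover
- Max independent set = 7 - 3 = 4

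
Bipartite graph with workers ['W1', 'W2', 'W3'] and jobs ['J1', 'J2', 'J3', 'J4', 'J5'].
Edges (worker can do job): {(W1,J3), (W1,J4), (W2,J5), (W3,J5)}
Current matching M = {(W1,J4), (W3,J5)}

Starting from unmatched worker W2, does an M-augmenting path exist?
No augmenting path from W2

Alternating search from W2 reaches jobs: {J5}.
Every reachable job is already matched in M, and following those matched edges back to workers exposes no further unvisited jobs.
No M-augmenting path from W2 exists.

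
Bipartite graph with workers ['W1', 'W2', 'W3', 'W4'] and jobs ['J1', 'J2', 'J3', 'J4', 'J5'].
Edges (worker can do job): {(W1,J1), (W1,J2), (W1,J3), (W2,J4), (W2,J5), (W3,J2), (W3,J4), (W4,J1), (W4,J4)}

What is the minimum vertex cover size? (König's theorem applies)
Minimum vertex cover size = 4

By König's theorem: in bipartite graphs,
min vertex cover = max matching = 4

Maximum matching has size 4, so minimum vertex cover also has size 4.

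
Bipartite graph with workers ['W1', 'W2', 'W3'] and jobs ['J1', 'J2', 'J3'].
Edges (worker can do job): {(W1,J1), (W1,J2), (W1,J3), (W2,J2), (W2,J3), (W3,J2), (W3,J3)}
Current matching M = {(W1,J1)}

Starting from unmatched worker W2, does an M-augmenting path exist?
Yes: W2 → J2

An M-augmenting path alternates non-matching / matching edges, starting and ending at unmatched vertices.
Path: W2 → J2
(J2 is unmatched in M, so the path is augmenting.)
Flipping edges along this path would increase |M| from 1 to 2.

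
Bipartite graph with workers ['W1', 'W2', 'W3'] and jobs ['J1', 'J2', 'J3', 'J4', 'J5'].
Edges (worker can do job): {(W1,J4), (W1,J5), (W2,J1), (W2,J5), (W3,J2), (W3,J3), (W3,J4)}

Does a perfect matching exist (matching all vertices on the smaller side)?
Yes, perfect matching exists (size 3)

Perfect matching: {(W1,J5), (W2,J1), (W3,J4)}
All 3 vertices on the smaller side are matched.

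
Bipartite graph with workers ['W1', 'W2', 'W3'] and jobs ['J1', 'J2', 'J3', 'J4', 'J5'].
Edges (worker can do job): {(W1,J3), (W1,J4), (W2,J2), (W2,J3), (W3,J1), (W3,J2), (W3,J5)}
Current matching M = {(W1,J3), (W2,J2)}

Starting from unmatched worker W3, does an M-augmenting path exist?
Yes: W3 → J5

An M-augmenting path alternates non-matching / matching edges, starting and ending at unmatched vertices.
Path: W3 → J5
(J5 is unmatched in M, so the path is augmenting.)
Flipping edges along this path would increase |M| from 2 to 3.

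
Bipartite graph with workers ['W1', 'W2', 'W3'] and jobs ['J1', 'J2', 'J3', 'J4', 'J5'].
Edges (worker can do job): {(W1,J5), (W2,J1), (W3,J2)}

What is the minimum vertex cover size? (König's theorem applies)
Minimum vertex cover size = 3

By König's theorem: in bipartite graphs,
min vertex cover = max matching = 3

Maximum matching has size 3, so minimum vertex cover also has size 3.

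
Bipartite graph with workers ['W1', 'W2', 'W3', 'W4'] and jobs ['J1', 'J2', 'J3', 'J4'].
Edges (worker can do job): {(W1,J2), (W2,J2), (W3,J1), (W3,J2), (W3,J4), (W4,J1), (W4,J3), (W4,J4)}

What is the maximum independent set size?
Maximum independent set = 5

By König's theorem:
- Min vertex cover = Max matching = 3
- Max independent set = Total vertices - Min vertex cover
- Max independent set = 8 - 3 = 5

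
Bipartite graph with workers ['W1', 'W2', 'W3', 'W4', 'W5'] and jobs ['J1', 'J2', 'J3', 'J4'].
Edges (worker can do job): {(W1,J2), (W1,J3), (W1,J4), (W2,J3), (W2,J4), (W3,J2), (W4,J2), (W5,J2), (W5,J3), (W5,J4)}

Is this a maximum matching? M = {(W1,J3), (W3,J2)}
No, size 2 is not maximum

Proposed matching has size 2.
Maximum matching size for this graph: 3.

This is NOT maximum - can be improved to size 3.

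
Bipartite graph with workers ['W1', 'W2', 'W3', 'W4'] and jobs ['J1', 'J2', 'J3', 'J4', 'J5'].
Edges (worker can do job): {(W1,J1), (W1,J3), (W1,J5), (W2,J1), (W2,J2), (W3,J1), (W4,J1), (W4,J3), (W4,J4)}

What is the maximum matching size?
Maximum matching size = 4

Maximum matching: {(W1,J3), (W2,J2), (W3,J1), (W4,J4)}
Size: 4

This assigns 4 workers to 4 distinct jobs.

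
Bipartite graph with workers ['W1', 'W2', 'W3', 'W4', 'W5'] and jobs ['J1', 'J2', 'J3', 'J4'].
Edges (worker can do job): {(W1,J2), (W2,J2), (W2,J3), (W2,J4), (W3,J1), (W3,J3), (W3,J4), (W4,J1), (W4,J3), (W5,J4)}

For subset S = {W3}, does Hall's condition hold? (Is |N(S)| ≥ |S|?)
Yes: |N(S)| = 3, |S| = 1

Subset S = {W3}
Neighbors N(S) = {J1, J3, J4}

|N(S)| = 3, |S| = 1
Hall's condition: |N(S)| ≥ |S| is satisfied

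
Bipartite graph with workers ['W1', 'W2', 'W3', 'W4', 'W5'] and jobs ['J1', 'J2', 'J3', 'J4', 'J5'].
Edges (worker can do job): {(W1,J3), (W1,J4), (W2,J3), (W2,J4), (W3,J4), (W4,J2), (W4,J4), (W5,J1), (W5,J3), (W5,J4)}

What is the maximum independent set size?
Maximum independent set = 6

By König's theorem:
- Min vertex cover = Max matching = 4
- Max independent set = Total vertices - Min vertex cover
- Max independent set = 10 - 4 = 6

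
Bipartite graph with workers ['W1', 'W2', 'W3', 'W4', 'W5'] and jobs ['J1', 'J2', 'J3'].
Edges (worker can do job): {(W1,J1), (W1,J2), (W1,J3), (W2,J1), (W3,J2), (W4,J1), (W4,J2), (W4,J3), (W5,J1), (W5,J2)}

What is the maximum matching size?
Maximum matching size = 3

Maximum matching: {(W3,J2), (W4,J3), (W5,J1)}
Size: 3

This assigns 3 workers to 3 distinct jobs.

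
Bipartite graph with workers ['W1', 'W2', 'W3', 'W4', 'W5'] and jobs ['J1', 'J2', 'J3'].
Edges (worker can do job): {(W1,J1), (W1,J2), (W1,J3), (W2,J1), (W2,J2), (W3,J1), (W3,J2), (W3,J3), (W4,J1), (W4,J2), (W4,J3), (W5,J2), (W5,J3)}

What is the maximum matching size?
Maximum matching size = 3

Maximum matching: {(W3,J1), (W4,J3), (W5,J2)}
Size: 3

This assigns 3 workers to 3 distinct jobs.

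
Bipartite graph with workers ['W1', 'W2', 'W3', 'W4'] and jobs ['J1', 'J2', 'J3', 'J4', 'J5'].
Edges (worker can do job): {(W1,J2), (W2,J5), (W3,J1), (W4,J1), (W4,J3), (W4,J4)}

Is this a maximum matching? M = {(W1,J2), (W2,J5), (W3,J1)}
No, size 3 is not maximum

Proposed matching has size 3.
Maximum matching size for this graph: 4.

This is NOT maximum - can be improved to size 4.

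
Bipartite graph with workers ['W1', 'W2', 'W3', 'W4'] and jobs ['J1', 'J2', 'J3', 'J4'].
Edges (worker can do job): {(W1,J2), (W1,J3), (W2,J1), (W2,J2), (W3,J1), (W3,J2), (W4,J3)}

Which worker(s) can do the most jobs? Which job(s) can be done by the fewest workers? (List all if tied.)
Most versatile: W1, W2, W3 (2 jobs); Least covered: J4 (0 workers)

Worker degrees (jobs they can do): W1:2, W2:2, W3:2, W4:1
Job degrees (workers who can do it): J1:2, J2:3, J3:2, J4:0

Maximum worker degree is 2, achieved by: W1, W2, W3
Minimum job degree is 0, achieved by: J4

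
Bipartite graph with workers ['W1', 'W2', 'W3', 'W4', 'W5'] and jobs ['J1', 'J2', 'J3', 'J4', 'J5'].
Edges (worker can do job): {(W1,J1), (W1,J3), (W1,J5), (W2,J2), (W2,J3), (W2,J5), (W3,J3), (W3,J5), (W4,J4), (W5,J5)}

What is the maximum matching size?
Maximum matching size = 5

Maximum matching: {(W1,J1), (W2,J2), (W3,J3), (W4,J4), (W5,J5)}
Size: 5

This assigns 5 workers to 5 distinct jobs.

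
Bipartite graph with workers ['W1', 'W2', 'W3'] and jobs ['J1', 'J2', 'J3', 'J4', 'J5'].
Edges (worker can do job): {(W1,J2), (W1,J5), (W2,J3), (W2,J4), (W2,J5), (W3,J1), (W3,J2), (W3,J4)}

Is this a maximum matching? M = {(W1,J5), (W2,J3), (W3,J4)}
Yes, size 3 is maximum

Proposed matching has size 3.
Maximum matching size for this graph: 3.

This is a maximum matching.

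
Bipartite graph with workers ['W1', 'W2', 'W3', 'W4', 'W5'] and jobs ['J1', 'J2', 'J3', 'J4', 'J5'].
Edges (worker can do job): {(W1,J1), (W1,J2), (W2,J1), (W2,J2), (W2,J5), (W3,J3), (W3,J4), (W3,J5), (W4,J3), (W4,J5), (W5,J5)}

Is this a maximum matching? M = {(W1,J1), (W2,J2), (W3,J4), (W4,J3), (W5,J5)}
Yes, size 5 is maximum

Proposed matching has size 5.
Maximum matching size for this graph: 5.

This is a maximum matching.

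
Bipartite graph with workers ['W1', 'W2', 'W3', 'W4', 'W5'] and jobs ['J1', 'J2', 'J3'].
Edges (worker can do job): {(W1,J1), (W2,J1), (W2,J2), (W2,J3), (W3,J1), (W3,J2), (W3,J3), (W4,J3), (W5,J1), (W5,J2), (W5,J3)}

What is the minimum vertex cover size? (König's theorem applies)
Minimum vertex cover size = 3

By König's theorem: in bipartite graphs,
min vertex cover = max matching = 3

Maximum matching has size 3, so minimum vertex cover also has size 3.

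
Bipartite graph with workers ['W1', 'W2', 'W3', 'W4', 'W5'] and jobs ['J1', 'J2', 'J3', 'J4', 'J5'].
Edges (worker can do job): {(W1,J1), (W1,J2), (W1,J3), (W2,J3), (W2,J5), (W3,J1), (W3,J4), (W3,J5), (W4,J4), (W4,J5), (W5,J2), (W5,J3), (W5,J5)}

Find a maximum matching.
Matching: {(W1,J1), (W2,J3), (W3,J5), (W4,J4), (W5,J2)}

Maximum matching (size 5):
  W1 → J1
  W2 → J3
  W3 → J5
  W4 → J4
  W5 → J2

Each worker is assigned to at most one job, and each job to at most one worker.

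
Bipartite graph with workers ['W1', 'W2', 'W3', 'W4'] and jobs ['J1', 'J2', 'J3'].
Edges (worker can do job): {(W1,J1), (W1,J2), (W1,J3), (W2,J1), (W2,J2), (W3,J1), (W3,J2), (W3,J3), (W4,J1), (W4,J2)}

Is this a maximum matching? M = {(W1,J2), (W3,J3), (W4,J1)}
Yes, size 3 is maximum

Proposed matching has size 3.
Maximum matching size for this graph: 3.

This is a maximum matching.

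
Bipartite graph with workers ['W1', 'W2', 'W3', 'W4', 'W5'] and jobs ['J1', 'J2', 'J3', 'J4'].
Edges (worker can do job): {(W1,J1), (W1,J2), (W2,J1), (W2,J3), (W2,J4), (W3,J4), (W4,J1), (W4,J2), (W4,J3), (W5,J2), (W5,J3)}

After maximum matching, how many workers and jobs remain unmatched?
Unmatched: 1 workers, 0 jobs

Maximum matching size: 4
Workers: 5 total, 4 matched, 1 unmatched
Jobs: 4 total, 4 matched, 0 unmatched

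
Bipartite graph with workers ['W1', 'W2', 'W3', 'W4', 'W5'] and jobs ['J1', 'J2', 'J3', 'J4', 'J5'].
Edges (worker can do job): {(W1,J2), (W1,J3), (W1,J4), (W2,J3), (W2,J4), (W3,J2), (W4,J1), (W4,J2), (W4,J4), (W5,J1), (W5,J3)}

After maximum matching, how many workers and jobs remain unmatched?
Unmatched: 1 workers, 1 jobs

Maximum matching size: 4
Workers: 5 total, 4 matched, 1 unmatched
Jobs: 5 total, 4 matched, 1 unmatched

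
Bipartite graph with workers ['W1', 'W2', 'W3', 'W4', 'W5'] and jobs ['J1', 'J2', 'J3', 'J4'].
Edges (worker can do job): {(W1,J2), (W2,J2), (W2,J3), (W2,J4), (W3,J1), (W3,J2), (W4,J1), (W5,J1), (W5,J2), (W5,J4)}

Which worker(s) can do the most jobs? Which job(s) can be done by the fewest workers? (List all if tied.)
Most versatile: W2, W5 (3 jobs); Least covered: J3 (1 workers)

Worker degrees (jobs they can do): W1:1, W2:3, W3:2, W4:1, W5:3
Job degrees (workers who can do it): J1:3, J2:4, J3:1, J4:2

Maximum worker degree is 3, achieved by: W2, W5
Minimum job degree is 1, achieved by: J3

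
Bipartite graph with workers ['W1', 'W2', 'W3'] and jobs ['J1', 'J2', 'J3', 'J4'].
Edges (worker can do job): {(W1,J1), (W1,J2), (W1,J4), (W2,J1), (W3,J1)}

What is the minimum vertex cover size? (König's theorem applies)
Minimum vertex cover size = 2

By König's theorem: in bipartite graphs,
min vertex cover = max matching = 2

Maximum matching has size 2, so minimum vertex cover also has size 2.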